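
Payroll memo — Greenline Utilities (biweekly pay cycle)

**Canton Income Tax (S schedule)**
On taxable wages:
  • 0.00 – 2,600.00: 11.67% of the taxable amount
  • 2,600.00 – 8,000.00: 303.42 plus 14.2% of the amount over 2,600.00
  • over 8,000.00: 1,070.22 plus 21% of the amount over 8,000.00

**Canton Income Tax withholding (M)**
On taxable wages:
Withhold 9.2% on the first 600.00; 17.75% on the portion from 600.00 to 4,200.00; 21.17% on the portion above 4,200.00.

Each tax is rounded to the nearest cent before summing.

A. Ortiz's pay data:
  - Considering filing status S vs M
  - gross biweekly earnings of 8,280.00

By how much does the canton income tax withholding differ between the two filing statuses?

428.92

Canton Income Tax (S): taxable = 8,280.00
  1,070.22 + 21% × (8,280.00 − 8,000.00) = 1,070.22 + 21% × 280.00 = 1,129.02
Canton Income Tax (M): taxable = 8,280.00
  694.20 + 21.17% × (8,280.00 − 4,200.00) = 694.20 + 21.17% × 4,080.00 = 1,557.94
Difference: |1,129.02 − 1,557.94| = 428.92 (higher under M)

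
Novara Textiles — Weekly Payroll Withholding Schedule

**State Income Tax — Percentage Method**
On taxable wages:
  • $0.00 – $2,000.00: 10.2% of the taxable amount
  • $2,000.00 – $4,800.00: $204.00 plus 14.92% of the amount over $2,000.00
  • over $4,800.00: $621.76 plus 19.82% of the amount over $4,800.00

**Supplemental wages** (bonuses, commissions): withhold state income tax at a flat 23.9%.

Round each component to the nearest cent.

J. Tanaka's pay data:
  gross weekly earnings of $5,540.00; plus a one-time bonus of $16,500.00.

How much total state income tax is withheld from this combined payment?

State Income Tax: taxable = $5,540.00
  $621.76 + 19.82% × ($5,540.00 − $4,800.00) = $621.76 + 19.82% × $740.00 = $768.43
Supplemental (23.9% flat on bonus): 23.9% × $16,500.00 = $3,943.50
Total state income tax: $768.43 + $3,943.50 = $4,711.93

$4,711.93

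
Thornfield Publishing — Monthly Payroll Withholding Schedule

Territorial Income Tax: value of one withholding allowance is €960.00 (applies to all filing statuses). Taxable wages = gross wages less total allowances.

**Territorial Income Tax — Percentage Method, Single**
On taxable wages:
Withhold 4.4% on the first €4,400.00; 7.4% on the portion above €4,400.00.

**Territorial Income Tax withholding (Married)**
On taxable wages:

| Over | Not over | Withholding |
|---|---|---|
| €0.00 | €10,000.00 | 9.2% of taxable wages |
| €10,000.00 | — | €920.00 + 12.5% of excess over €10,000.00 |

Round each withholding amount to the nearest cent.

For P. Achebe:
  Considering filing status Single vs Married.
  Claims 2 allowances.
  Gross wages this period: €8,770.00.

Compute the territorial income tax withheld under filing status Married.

Territorial Income Tax (Married): taxable = €8,770.00 − 2×€960.00 = €6,850.00
  9.2% × €6,850.00 = €630.20

€630.20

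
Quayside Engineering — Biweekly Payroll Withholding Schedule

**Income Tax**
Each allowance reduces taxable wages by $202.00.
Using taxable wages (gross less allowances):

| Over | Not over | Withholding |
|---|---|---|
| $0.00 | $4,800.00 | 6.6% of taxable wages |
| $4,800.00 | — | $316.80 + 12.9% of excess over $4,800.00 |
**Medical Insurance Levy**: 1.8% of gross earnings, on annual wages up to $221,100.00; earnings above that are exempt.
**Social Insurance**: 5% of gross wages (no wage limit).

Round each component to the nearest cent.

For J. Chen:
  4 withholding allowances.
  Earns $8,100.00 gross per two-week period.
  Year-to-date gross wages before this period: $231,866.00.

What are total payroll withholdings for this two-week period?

$1,043.27

Income Tax: taxable = $8,100.00 − 4×$202.00 = $7,292.00
  $316.80 + 12.9% × ($7,292.00 − $4,800.00) = $316.80 + 12.9% × $2,492.00 = $638.27
Medical Insurance Levy: YTD $231,866.00 ≥ cap $221,100.00 → $0.00
Social Insurance: 5% × $8,100.00 = $405.00
Total: $638.27 + $0.00 + $405.00 = $1,043.27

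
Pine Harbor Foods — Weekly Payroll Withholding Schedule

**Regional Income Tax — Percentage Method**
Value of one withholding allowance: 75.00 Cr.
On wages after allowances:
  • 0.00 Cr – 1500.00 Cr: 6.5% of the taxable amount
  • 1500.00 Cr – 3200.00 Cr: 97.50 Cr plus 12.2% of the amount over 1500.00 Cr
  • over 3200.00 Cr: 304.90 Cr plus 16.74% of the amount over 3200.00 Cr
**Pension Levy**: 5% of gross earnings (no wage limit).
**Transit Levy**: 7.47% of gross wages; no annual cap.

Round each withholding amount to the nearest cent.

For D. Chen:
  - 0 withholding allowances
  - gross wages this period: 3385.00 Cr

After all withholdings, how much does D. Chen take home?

Regional Income Tax: taxable = 3385.00 Cr
  304.90 Cr + 16.74% × (3385.00 Cr − 3200.00 Cr) = 304.90 Cr + 16.74% × 185.00 Cr = 335.87 Cr
Pension Levy: 5% × 3385.00 Cr = 169.25 Cr
Transit Levy: 7.47% × 3385.00 Cr = 252.86 Cr
Total withheld: 335.87 Cr + 169.25 Cr + 252.86 Cr = 757.98 Cr
Net pay: 3385.00 Cr − 757.98 Cr = 2627.02 Cr

2627.02 Cr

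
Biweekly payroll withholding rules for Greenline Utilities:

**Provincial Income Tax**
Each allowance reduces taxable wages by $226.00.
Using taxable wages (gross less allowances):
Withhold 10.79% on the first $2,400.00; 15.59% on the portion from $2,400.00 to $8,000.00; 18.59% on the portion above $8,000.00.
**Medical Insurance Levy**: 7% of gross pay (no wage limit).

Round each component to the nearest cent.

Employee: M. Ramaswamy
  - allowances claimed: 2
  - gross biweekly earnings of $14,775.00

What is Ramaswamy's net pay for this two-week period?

$11,433.30

Provincial Income Tax: taxable = $14,775.00 − 2×$226.00 = $14,323.00
  $1,132.00 + 18.59% × ($14,323.00 − $8,000.00) = $1,132.00 + 18.59% × $6,323.00 = $2,307.45
Medical Insurance Levy: 7% × $14,775.00 = $1,034.25
Total withheld: $2,307.45 + $1,034.25 = $3,341.70
Net pay: $14,775.00 − $3,341.70 = $11,433.30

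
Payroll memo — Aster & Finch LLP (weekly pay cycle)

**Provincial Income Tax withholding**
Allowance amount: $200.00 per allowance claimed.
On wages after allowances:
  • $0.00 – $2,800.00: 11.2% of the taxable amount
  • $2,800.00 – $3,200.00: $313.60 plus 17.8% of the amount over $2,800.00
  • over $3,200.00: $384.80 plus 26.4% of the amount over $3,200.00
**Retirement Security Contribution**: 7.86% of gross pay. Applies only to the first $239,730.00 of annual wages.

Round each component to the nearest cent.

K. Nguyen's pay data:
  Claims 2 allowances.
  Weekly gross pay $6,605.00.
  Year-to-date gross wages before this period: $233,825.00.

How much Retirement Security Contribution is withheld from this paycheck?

$464.13

Retirement Security Contribution: cap $239,730.00 − YTD $233,825.00 = $5,905.00 subject; 7.86% × $5,905.00 = $464.13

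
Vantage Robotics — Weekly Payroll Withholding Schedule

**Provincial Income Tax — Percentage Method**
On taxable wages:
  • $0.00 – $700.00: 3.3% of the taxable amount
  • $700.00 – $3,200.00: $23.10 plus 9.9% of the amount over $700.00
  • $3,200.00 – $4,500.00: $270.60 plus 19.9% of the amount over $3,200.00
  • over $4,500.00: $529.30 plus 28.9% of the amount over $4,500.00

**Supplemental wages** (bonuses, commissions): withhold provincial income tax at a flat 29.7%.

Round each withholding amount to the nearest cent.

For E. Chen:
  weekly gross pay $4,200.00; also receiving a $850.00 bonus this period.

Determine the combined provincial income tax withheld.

Provincial Income Tax: taxable = $4,200.00
  $270.60 + 19.9% × ($4,200.00 − $3,200.00) = $270.60 + 19.9% × $1,000.00 = $469.60
Supplemental (29.7% flat on bonus): 29.7% × $850.00 = $252.45
Total provincial income tax: $469.60 + $252.45 = $722.05

$722.05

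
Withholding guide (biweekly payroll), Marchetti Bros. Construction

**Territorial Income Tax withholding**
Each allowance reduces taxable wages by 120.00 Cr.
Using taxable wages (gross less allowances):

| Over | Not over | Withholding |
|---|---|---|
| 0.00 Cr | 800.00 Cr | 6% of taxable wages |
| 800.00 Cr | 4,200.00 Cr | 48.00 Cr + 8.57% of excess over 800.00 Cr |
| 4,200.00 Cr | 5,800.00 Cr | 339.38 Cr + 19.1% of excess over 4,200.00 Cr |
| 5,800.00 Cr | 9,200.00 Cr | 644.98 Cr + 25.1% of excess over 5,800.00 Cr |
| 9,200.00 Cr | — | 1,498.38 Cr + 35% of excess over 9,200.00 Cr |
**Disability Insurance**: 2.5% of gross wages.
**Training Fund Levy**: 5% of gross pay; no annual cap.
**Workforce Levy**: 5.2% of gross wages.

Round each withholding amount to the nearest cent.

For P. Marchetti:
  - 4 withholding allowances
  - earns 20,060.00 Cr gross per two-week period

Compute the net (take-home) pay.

Territorial Income Tax: taxable = 20,060.00 Cr − 4×120.00 Cr = 19,580.00 Cr
  1,498.38 Cr + 35% × (19,580.00 Cr − 9,200.00 Cr) = 1,498.38 Cr + 35% × 10,380.00 Cr = 5,131.38 Cr
Disability Insurance: 2.5% × 20,060.00 Cr = 501.50 Cr
Training Fund Levy: 5% × 20,060.00 Cr = 1,003.00 Cr
Workforce Levy: 5.2% × 20,060.00 Cr = 1,043.12 Cr
Total withheld: 5,131.38 Cr + 501.50 Cr + 1,003.00 Cr + 1,043.12 Cr = 7,679.00 Cr
Net pay: 20,060.00 Cr − 7,679.00 Cr = 12,381.00 Cr

12,381.00 Cr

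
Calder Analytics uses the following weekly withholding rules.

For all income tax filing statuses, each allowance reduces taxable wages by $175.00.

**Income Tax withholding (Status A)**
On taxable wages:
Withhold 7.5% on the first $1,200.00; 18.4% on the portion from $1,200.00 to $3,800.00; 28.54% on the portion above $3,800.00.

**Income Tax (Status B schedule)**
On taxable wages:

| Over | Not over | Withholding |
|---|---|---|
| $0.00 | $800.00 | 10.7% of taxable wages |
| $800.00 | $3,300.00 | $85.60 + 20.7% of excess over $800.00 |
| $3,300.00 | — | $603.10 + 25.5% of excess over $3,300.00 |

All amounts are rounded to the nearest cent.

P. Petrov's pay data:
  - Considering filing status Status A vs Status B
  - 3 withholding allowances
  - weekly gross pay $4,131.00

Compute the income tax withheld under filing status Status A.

Income Tax (Status A): taxable = $4,131.00 − 3×$175.00 = $3,606.00
  $90.00 + 18.4% × ($3,606.00 − $1,200.00) = $90.00 + 18.4% × $2,406.00 = $532.70

$532.70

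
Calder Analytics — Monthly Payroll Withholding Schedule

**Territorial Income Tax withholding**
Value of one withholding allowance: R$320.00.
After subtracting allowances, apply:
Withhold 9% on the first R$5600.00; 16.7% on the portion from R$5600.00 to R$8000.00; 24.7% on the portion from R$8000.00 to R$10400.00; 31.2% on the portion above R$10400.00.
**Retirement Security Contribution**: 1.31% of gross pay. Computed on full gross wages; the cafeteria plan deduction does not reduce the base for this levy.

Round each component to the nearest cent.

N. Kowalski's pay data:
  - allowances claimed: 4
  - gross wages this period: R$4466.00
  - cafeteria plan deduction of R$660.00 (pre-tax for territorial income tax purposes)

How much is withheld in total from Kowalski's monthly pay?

Territorial Income Tax: taxable = R$4466.00 − R$660.00 − 4×R$320.00 = R$2526.00
  9% × R$2526.00 = R$227.34
Retirement Security Contribution: 1.31% × R$4466.00 = R$58.50
Total: R$227.34 + R$58.50 = R$285.84

R$285.84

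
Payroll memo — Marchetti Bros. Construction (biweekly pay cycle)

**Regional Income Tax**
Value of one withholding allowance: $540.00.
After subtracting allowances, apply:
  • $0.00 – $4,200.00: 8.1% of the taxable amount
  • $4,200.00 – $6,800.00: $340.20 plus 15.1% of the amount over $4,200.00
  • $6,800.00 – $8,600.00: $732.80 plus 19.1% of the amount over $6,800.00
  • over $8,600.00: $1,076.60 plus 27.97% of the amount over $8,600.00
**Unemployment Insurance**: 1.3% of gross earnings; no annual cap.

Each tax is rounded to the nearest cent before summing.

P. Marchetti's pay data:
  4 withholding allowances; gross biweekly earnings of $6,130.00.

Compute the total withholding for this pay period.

Regional Income Tax: taxable = $6,130.00 − 4×$540.00 = $3,970.00
  8.1% × $3,970.00 = $321.57
Unemployment Insurance: 1.3% × $6,130.00 = $79.69
Total: $321.57 + $79.69 = $401.26

$401.26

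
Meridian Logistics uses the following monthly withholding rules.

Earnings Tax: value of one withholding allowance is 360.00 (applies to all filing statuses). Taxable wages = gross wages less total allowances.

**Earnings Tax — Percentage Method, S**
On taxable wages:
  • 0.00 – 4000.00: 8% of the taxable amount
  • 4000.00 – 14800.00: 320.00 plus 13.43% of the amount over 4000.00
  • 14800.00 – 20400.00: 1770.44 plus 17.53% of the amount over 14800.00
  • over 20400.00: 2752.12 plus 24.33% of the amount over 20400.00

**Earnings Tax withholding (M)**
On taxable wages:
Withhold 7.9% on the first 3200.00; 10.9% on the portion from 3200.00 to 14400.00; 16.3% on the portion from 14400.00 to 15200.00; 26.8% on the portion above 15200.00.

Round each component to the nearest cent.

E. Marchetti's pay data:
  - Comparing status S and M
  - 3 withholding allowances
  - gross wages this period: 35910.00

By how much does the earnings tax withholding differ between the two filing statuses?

601.90

Earnings Tax (S): taxable = 35910.00 − 3×360.00 = 34830.00
  2752.12 + 24.33% × (34830.00 − 20400.00) = 2752.12 + 24.33% × 14430.00 = 6262.94
Earnings Tax (M): taxable = 35910.00 − 3×360.00 = 34830.00
  1604.00 + 26.8% × (34830.00 − 15200.00) = 1604.00 + 26.8% × 19630.00 = 6864.84
Difference: |6262.94 − 6864.84| = 601.90 (higher under M)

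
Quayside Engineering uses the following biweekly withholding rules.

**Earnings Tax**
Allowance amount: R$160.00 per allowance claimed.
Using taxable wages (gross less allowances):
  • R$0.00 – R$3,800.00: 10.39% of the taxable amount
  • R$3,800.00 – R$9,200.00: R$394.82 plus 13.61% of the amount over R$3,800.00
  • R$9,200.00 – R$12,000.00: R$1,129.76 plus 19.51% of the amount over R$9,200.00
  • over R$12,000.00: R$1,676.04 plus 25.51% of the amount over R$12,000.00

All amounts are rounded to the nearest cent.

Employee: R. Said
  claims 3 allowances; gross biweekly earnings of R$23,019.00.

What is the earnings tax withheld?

Earnings Tax: taxable = R$23,019.00 − 3×R$160.00 = R$22,539.00
  R$1,676.04 + 25.51% × (R$22,539.00 − R$12,000.00) = R$1,676.04 + 25.51% × R$10,539.00 = R$4,364.54

R$4,364.54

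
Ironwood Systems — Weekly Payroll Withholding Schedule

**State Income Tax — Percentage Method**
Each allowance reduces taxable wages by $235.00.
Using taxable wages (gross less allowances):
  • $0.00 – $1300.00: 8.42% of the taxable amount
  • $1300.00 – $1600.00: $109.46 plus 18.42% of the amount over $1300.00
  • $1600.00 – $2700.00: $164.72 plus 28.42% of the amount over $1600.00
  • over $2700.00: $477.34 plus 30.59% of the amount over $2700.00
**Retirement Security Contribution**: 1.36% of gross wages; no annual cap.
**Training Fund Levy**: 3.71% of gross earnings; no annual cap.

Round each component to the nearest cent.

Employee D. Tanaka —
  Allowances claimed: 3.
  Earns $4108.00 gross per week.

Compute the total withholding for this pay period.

$900.67

State Income Tax: taxable = $4108.00 − 3×$235.00 = $3403.00
  $477.34 + 30.59% × ($3403.00 − $2700.00) = $477.34 + 30.59% × $703.00 = $692.39
Retirement Security Contribution: 1.36% × $4108.00 = $55.87
Training Fund Levy: 3.71% × $4108.00 = $152.41
Total: $692.39 + $55.87 + $152.41 = $900.67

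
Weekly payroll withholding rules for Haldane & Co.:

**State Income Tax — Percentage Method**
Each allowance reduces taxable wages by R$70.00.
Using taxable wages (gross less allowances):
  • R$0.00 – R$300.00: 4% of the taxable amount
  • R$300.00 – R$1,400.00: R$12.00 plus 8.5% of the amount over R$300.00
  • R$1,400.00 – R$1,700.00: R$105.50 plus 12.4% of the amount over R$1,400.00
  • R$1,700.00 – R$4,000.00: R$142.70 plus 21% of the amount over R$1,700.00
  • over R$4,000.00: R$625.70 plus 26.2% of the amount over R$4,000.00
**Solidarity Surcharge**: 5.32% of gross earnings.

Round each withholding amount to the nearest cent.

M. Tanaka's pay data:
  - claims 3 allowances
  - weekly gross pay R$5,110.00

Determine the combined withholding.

R$1,133.35

State Income Tax: taxable = R$5,110.00 − 3×R$70.00 = R$4,900.00
  R$625.70 + 26.2% × (R$4,900.00 − R$4,000.00) = R$625.70 + 26.2% × R$900.00 = R$861.50
Solidarity Surcharge: 5.32% × R$5,110.00 = R$271.85
Total: R$861.50 + R$271.85 = R$1,133.35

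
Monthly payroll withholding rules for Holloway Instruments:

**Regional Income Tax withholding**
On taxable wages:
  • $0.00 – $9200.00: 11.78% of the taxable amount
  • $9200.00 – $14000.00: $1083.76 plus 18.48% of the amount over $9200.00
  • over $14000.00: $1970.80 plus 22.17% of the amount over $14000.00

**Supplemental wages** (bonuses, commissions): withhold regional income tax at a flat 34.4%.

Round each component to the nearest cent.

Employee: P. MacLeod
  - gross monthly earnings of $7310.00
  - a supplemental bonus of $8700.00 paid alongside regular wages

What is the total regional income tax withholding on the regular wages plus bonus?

$3853.92

Regional Income Tax: taxable = $7310.00
  11.78% × $7310.00 = $861.12
Supplemental (34.4% flat on bonus): 34.4% × $8700.00 = $2992.80
Total regional income tax: $861.12 + $2992.80 = $3853.92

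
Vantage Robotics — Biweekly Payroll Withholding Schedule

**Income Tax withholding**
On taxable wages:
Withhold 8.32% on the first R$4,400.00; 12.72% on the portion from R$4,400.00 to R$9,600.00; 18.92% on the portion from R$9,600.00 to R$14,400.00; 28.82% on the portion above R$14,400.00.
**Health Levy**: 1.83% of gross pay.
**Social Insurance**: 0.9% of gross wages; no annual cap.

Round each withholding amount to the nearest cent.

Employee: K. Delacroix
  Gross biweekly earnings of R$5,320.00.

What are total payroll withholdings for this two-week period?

R$628.34

Income Tax: taxable = R$5,320.00
  R$366.08 + 12.72% × (R$5,320.00 − R$4,400.00) = R$366.08 + 12.72% × R$920.00 = R$483.10
Health Levy: 1.83% × R$5,320.00 = R$97.36
Social Insurance: 0.9% × R$5,320.00 = R$47.88
Total: R$483.10 + R$97.36 + R$47.88 = R$628.34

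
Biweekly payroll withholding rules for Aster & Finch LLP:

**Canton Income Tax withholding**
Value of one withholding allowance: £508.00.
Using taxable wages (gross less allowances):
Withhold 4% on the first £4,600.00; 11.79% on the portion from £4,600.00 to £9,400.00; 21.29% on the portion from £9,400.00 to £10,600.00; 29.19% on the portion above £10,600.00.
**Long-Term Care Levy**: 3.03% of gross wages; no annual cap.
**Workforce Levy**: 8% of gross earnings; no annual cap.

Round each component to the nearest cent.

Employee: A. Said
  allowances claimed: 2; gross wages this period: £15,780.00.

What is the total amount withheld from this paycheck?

£3,961.40

Canton Income Tax: taxable = £15,780.00 − 2×£508.00 = £14,764.00
  £1,005.40 + 29.19% × (£14,764.00 − £10,600.00) = £1,005.40 + 29.19% × £4,164.00 = £2,220.87
Long-Term Care Levy: 3.03% × £15,780.00 = £478.13
Workforce Levy: 8% × £15,780.00 = £1,262.40
Total: £2,220.87 + £478.13 + £1,262.40 = £3,961.40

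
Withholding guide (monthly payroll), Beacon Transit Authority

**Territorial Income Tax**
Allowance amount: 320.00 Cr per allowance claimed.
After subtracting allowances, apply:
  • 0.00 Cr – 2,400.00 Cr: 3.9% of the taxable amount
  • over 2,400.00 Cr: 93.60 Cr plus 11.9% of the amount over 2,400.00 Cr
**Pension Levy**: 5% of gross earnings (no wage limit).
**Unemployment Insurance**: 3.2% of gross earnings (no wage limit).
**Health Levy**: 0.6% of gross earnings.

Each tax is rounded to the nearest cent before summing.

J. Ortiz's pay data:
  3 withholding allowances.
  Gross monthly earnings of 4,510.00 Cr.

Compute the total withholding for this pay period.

Territorial Income Tax: taxable = 4,510.00 Cr − 3×320.00 Cr = 3,550.00 Cr
  93.60 Cr + 11.9% × (3,550.00 Cr − 2,400.00 Cr) = 93.60 Cr + 11.9% × 1,150.00 Cr = 230.45 Cr
Pension Levy: 5% × 4,510.00 Cr = 225.50 Cr
Unemployment Insurance: 3.2% × 4,510.00 Cr = 144.32 Cr
Health Levy: 0.6% × 4,510.00 Cr = 27.06 Cr
Total: 230.45 Cr + 225.50 Cr + 144.32 Cr + 27.06 Cr = 627.33 Cr

627.33 Cr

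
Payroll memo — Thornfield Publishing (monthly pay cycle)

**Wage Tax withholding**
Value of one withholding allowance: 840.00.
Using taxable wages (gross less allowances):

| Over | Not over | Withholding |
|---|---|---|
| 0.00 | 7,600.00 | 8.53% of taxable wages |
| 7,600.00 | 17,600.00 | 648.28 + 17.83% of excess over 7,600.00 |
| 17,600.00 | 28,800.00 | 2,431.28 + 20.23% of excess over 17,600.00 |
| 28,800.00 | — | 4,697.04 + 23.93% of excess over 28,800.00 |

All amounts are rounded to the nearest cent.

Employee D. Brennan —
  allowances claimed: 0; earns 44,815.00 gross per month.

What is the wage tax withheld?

Wage Tax: taxable = 44,815.00
  4,697.04 + 23.93% × (44,815.00 − 28,800.00) = 4,697.04 + 23.93% × 16,015.00 = 8,529.43

8,529.43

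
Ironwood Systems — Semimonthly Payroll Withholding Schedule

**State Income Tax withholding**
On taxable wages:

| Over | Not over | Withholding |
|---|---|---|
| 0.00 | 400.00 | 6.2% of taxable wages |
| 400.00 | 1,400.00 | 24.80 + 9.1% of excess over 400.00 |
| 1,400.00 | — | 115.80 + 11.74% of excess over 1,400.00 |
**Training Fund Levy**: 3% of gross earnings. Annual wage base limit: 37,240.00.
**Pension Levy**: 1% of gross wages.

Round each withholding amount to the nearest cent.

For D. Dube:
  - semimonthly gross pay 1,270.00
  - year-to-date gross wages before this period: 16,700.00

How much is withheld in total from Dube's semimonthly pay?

154.77

State Income Tax: taxable = 1,270.00
  24.80 + 9.1% × (1,270.00 − 400.00) = 24.80 + 9.1% × 870.00 = 103.97
Training Fund Levy: 3% × 1,270.00 = 38.10
Pension Levy: 1% × 1,270.00 = 12.70
Total: 103.97 + 38.10 + 12.70 = 154.77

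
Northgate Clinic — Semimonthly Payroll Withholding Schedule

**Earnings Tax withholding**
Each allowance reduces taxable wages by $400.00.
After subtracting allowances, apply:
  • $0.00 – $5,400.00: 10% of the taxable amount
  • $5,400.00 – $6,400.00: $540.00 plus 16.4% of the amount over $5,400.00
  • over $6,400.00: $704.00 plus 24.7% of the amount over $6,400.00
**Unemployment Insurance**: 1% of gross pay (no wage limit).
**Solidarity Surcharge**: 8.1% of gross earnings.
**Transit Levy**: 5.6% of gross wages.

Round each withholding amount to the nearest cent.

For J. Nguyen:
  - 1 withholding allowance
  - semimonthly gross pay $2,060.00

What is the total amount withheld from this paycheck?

$468.82

Earnings Tax: taxable = $2,060.00 − 1×$400.00 = $1,660.00
  10% × $1,660.00 = $166.00
Unemployment Insurance: 1% × $2,060.00 = $20.60
Solidarity Surcharge: 8.1% × $2,060.00 = $166.86
Transit Levy: 5.6% × $2,060.00 = $115.36
Total: $166.00 + $20.60 + $166.86 + $115.36 = $468.82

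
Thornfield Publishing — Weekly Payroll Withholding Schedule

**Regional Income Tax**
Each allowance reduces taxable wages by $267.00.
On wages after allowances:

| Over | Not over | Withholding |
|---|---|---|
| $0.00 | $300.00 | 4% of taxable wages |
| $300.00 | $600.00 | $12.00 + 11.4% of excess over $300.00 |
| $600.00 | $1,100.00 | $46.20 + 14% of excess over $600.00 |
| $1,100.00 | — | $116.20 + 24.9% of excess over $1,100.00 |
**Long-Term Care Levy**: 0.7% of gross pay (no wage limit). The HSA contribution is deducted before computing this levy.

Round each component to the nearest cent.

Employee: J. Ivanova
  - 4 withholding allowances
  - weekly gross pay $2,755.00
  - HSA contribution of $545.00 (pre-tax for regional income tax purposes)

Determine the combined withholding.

Regional Income Tax: taxable = $2,755.00 − $545.00 − 4×$267.00 = $1,142.00
  $116.20 + 24.9% × ($1,142.00 − $1,100.00) = $116.20 + 24.9% × $42.00 = $126.66
Long-Term Care Levy: 0.7% × $2,210.00 = $15.47
Total: $126.66 + $15.47 = $142.13

$142.13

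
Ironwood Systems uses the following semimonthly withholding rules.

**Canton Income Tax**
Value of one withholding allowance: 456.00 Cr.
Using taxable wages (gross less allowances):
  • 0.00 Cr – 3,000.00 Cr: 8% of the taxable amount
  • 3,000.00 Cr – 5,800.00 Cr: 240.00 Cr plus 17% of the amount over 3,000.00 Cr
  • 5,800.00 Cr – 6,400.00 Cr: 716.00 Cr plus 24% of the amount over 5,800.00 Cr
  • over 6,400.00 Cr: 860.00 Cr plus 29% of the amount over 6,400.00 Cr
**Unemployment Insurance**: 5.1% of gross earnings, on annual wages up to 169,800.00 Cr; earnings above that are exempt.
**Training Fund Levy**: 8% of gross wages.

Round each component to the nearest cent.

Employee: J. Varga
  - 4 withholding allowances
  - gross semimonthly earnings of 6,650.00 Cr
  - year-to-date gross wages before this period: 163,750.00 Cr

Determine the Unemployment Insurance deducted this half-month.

308.55 Cr

Unemployment Insurance: cap 169,800.00 Cr − YTD 163,750.00 Cr = 6,050.00 Cr subject; 5.1% × 6,050.00 Cr = 308.55 Cr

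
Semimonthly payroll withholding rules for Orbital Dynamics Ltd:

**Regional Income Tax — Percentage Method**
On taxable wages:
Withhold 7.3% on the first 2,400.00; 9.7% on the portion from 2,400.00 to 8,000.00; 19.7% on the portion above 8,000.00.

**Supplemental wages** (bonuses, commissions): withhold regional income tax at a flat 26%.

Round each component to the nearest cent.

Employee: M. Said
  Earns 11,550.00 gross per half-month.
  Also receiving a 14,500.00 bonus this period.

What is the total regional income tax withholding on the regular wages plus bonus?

5,187.75

Regional Income Tax: taxable = 11,550.00
  718.40 + 19.7% × (11,550.00 − 8,000.00) = 718.40 + 19.7% × 3,550.00 = 1,417.75
Supplemental (26% flat on bonus): 26% × 14,500.00 = 3,770.00
Total regional income tax: 1,417.75 + 3,770.00 = 5,187.75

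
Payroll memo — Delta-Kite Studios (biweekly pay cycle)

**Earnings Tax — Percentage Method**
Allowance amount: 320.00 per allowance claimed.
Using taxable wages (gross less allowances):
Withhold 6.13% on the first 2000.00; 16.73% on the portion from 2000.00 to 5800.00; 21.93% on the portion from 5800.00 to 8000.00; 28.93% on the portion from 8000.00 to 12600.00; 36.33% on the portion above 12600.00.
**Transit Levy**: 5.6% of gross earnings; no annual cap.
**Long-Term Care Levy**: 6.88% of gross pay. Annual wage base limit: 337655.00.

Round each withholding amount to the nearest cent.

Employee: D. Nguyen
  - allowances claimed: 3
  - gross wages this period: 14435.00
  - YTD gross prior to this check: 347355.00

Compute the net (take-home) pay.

Earnings Tax: taxable = 14435.00 − 3×320.00 = 13475.00
  2571.58 + 36.33% × (13475.00 − 12600.00) = 2571.58 + 36.33% × 875.00 = 2889.47
Transit Levy: 5.6% × 14435.00 = 808.36
Long-Term Care Levy: YTD 347355.00 ≥ cap 337655.00 → 0.00
Total withheld: 2889.47 + 808.36 + 0.00 = 3697.83
Net pay: 14435.00 − 3697.83 = 10737.17

10737.17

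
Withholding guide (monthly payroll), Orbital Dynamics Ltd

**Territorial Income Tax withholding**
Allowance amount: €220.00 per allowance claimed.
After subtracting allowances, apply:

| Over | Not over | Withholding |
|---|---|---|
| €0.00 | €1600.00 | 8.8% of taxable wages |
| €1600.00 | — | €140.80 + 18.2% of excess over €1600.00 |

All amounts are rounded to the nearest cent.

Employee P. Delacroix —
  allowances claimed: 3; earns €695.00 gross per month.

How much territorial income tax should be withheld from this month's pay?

€3.08

Territorial Income Tax: taxable = €695.00 − 3×€220.00 = €35.00
  8.8% × €35.00 = €3.08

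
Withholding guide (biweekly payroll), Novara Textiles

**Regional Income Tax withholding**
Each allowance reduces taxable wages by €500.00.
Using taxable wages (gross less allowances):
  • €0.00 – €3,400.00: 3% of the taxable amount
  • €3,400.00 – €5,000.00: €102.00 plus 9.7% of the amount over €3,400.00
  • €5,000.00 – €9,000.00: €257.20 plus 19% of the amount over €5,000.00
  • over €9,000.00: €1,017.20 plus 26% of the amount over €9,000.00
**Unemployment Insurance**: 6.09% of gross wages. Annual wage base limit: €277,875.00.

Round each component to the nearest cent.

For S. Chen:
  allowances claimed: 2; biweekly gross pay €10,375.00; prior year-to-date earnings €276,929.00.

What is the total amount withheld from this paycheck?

€1,172.31

Regional Income Tax: taxable = €10,375.00 − 2×€500.00 = €9,375.00
  €1,017.20 + 26% × (€9,375.00 − €9,000.00) = €1,017.20 + 26% × €375.00 = €1,114.70
Unemployment Insurance: cap €277,875.00 − YTD €276,929.00 = €946.00 subject; 6.09% × €946.00 = €57.61
Total: €1,114.70 + €57.61 = €1,172.31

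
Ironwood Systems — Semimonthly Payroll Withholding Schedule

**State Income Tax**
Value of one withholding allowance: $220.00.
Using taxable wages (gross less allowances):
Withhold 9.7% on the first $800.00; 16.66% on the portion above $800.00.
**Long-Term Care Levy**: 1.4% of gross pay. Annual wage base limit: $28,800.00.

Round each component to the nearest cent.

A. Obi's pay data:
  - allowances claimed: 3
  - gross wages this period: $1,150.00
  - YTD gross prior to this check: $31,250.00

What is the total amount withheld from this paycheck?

State Income Tax: taxable = $1,150.00 − 3×$220.00 = $490.00
  9.7% × $490.00 = $47.53
Long-Term Care Levy: YTD $31,250.00 ≥ cap $28,800.00 → $0.00
Total: $47.53 + $0.00 = $47.53

$47.53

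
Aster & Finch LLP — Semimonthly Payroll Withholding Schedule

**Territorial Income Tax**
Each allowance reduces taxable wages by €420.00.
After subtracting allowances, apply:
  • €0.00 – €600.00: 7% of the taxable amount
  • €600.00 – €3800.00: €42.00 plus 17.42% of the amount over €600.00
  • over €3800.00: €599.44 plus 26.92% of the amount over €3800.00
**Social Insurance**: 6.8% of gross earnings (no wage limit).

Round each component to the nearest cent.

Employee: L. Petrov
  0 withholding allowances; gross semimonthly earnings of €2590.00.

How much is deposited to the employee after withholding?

Territorial Income Tax: taxable = €2590.00
  €42.00 + 17.42% × (€2590.00 − €600.00) = €42.00 + 17.42% × €1990.00 = €388.66
Social Insurance: 6.8% × €2590.00 = €176.12
Total withheld: €388.66 + €176.12 = €564.78
Net pay: €2590.00 − €564.78 = €2025.22

€2025.22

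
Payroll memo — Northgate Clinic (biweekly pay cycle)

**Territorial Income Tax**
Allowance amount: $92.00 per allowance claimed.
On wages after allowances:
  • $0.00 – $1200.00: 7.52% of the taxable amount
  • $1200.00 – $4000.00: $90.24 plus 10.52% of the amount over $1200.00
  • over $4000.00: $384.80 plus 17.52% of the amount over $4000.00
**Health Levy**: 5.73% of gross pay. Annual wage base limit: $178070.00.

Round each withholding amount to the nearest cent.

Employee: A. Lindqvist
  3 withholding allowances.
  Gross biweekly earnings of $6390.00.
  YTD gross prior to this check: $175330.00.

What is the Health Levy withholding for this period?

Health Levy: cap $178070.00 − YTD $175330.00 = $2740.00 subject; 5.73% × $2740.00 = $157.00

$157.00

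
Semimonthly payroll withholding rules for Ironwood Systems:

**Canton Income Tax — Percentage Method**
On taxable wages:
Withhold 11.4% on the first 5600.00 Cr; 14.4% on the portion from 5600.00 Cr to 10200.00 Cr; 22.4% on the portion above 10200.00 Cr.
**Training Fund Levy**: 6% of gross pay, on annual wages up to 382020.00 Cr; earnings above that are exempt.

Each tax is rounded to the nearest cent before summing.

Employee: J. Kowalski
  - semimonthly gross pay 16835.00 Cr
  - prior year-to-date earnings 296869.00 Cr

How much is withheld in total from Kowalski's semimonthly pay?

Canton Income Tax: taxable = 16835.00 Cr
  1300.80 Cr + 22.4% × (16835.00 Cr − 10200.00 Cr) = 1300.80 Cr + 22.4% × 6635.00 Cr = 2787.04 Cr
Training Fund Levy: 6% × 16835.00 Cr = 1010.10 Cr
Total: 2787.04 Cr + 1010.10 Cr = 3797.14 Cr

3797.14 Cr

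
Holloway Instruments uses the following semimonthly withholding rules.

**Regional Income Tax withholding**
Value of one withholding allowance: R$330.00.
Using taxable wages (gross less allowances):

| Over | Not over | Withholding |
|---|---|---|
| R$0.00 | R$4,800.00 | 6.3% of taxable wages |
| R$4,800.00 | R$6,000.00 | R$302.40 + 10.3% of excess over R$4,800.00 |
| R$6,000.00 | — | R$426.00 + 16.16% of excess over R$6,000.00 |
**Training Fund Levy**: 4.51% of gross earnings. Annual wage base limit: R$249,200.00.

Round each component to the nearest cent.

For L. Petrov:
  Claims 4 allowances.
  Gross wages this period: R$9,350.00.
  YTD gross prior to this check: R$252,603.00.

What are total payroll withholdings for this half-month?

Regional Income Tax: taxable = R$9,350.00 − 4×R$330.00 = R$8,030.00
  R$426.00 + 16.16% × (R$8,030.00 − R$6,000.00) = R$426.00 + 16.16% × R$2,030.00 = R$754.05
Training Fund Levy: YTD R$252,603.00 ≥ cap R$249,200.00 → R$0.00
Total: R$754.05 + R$0.00 = R$754.05

R$754.05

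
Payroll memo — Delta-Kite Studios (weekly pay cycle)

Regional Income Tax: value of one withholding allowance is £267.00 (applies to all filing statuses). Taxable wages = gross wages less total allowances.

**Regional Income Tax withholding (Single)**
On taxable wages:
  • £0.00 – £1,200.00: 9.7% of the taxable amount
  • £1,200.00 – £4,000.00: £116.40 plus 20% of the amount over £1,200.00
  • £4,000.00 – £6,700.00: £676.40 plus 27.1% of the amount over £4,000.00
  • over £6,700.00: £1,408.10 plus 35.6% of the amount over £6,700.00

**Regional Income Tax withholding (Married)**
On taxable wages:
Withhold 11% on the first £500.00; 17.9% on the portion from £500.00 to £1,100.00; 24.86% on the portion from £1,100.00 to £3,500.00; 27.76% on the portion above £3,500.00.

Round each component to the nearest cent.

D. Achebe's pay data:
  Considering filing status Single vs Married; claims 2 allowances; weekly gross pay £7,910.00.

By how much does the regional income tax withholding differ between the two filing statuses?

£186.26

Regional Income Tax (Single): taxable = £7,910.00 − 2×£267.00 = £7,376.00
  £1,408.10 + 35.6% × (£7,376.00 − £6,700.00) = £1,408.10 + 35.6% × £676.00 = £1,648.76
Regional Income Tax (Married): taxable = £7,910.00 − 2×£267.00 = £7,376.00
  £759.04 + 27.76% × (£7,376.00 − £3,500.00) = £759.04 + 27.76% × £3,876.00 = £1,835.02
Difference: |£1,648.76 − £1,835.02| = £186.26 (higher under Married)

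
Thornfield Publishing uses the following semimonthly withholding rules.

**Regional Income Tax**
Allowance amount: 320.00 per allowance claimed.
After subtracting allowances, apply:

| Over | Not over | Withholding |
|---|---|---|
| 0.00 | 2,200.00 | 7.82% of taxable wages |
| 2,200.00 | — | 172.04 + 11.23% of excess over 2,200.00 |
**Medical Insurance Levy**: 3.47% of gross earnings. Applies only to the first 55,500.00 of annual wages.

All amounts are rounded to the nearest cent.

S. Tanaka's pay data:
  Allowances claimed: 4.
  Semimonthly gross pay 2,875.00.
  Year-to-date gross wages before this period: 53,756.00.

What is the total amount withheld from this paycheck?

185.25

Regional Income Tax: taxable = 2,875.00 − 4×320.00 = 1,595.00
  7.82% × 1,595.00 = 124.73
Medical Insurance Levy: cap 55,500.00 − YTD 53,756.00 = 1,744.00 subject; 3.47% × 1,744.00 = 60.52
Total: 124.73 + 60.52 = 185.25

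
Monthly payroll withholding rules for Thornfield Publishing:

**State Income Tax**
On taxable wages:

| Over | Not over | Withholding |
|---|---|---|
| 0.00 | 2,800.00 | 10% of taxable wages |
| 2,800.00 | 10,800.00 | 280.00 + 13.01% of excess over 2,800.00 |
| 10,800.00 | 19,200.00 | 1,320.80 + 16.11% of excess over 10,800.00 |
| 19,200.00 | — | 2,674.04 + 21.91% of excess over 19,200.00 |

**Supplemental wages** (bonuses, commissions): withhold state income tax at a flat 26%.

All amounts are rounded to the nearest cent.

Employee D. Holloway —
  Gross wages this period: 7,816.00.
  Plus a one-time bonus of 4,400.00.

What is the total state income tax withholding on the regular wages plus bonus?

State Income Tax: taxable = 7,816.00
  280.00 + 13.01% × (7,816.00 − 2,800.00) = 280.00 + 13.01% × 5,016.00 = 932.58
Supplemental (26% flat on bonus): 26% × 4,400.00 = 1,144.00
Total state income tax: 932.58 + 1,144.00 = 2,076.58

2,076.58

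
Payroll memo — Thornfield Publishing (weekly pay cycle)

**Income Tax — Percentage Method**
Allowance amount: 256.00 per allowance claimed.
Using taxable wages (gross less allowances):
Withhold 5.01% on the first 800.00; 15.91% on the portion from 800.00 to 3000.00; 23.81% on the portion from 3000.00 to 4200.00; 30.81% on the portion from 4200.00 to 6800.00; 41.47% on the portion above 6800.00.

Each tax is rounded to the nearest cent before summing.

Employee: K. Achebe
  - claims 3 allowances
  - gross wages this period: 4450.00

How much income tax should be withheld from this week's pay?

Income Tax: taxable = 4450.00 − 3×256.00 = 3682.00
  390.10 + 23.81% × (3682.00 − 3000.00) = 390.10 + 23.81% × 682.00 = 552.48

552.48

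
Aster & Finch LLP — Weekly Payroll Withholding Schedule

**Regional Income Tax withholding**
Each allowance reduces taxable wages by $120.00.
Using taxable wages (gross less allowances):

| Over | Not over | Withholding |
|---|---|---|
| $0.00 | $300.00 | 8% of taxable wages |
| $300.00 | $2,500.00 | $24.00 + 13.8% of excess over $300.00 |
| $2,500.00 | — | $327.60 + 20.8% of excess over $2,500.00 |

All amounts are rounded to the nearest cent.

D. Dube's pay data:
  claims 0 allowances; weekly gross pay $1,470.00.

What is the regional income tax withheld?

Regional Income Tax: taxable = $1,470.00
  $24.00 + 13.8% × ($1,470.00 − $300.00) = $24.00 + 13.8% × $1,170.00 = $185.46

$185.46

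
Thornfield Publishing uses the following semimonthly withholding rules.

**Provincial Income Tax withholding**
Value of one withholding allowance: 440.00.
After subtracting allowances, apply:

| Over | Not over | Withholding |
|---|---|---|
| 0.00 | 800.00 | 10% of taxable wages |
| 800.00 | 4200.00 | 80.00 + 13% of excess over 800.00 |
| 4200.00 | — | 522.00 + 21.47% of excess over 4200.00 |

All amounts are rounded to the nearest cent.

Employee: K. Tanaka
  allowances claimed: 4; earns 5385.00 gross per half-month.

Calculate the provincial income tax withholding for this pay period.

Provincial Income Tax: taxable = 5385.00 − 4×440.00 = 3625.00
  80.00 + 13% × (3625.00 − 800.00) = 80.00 + 13% × 2825.00 = 447.25

447.25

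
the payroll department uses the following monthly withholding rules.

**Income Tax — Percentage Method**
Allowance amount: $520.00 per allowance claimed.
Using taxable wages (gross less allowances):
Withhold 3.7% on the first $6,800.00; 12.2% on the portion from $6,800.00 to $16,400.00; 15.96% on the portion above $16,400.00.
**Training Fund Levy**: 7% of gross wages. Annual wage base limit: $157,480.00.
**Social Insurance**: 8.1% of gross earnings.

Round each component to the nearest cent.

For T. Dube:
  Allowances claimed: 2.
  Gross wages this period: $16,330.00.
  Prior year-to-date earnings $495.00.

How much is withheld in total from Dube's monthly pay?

$3,753.21

Income Tax: taxable = $16,330.00 − 2×$520.00 = $15,290.00
  $251.60 + 12.2% × ($15,290.00 − $6,800.00) = $251.60 + 12.2% × $8,490.00 = $1,287.38
Training Fund Levy: 7% × $16,330.00 = $1,143.10
Social Insurance: 8.1% × $16,330.00 = $1,322.73
Total: $1,287.38 + $1,143.10 + $1,322.73 = $3,753.21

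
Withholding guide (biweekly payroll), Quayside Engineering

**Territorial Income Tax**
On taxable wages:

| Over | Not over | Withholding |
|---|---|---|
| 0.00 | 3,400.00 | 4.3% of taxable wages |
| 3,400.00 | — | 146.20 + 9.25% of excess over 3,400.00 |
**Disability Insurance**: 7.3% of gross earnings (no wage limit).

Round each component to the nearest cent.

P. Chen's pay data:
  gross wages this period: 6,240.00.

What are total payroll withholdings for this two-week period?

Territorial Income Tax: taxable = 6,240.00
  146.20 + 9.25% × (6,240.00 − 3,400.00) = 146.20 + 9.25% × 2,840.00 = 408.90
Disability Insurance: 7.3% × 6,240.00 = 455.52
Total: 408.90 + 455.52 = 864.42

864.42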